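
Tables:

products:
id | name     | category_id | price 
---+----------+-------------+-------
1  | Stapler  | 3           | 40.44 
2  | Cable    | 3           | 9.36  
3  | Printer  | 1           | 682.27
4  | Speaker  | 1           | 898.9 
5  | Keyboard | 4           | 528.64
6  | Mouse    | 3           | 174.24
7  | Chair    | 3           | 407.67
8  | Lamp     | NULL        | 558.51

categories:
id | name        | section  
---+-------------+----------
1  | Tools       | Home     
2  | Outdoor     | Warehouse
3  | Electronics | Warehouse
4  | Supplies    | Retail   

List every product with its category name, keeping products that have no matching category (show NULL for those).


LEFT JOIN keeps every row from products (the left table); where category_id has no match in categories, the category columns become NULL. Walk through each product:
  - product 1 (Stapler): category_id=3 -> matches Electronics
  - product 2 (Cable): category_id=3 -> matches Electronics
  - product 3 (Printer): category_id=1 -> matches Tools
  - product 4 (Speaker): category_id=1 -> matches Tools
  - product 5 (Keyboard): category_id=4 -> matches Supplies
  - product 6 (Mouse): category_id=3 -> matches Electronics
  - product 7 (Chair): category_id=3 -> matches Electronics
  - product 8 (Lamp): category_id=NULL, no match -> kept with NULL
All 8 rows appear; 1 has NULL category.

SQL:
SELECT a.name, b.name AS category
FROM products a
LEFT JOIN categories b ON a.category_id = b.id

Result:
name     | category   
---------+------------
Stapler  | Electronics
Cable    | Electronics
Printer  | Tools      
Speaker  | Tools      
Keyboard | Supplies   
Mouse    | Electronics
Chair    | Electronics
Lamp     | NULL       


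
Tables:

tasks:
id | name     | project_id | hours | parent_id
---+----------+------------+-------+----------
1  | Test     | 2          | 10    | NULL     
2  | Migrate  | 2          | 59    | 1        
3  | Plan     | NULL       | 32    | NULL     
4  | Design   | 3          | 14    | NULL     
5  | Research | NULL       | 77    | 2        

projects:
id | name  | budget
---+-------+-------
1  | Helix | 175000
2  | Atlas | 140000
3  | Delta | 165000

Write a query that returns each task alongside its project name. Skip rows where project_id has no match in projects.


INNER JOIN keeps only tasks rows whose project_id matches an id in projects. Walk through each task:
  - task 1 (Test): project_id=2 -> matches Atlas
  - task 2 (Migrate): project_id=2 -> matches Atlas
  - task 3 (Plan): project_id=NULL, no match -> dropped
  - task 4 (Design): project_id=3 -> matches Delta
  - task 5 (Research): project_id=NULL, no match -> dropped
So 2 of 5 rows are dropped.

SQL:
SELECT a.name, b.name AS project
FROM tasks a
INNER JOIN projects b ON a.project_id = b.id

Result:
name    | project
--------+--------
Test    | Atlas  
Migrate | Atlas  
Design  | Delta  


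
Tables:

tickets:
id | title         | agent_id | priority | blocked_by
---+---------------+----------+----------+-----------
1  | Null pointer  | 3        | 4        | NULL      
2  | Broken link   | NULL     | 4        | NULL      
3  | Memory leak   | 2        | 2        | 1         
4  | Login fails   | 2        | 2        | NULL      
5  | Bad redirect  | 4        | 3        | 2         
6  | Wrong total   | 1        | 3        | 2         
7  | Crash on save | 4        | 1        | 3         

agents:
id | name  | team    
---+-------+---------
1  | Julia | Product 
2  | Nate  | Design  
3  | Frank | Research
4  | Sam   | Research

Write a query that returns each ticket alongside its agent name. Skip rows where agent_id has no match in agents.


INNER JOIN keeps only tickets rows whose agent_id matches an id in agents. Walk through each ticket:
  - ticket 1 (Null pointer): agent_id=3 -> matches Frank
  - ticket 2 (Broken link): agent_id=NULL, no match -> dropped
  - ticket 3 (Memory leak): agent_id=2 -> matches Nate
  - ticket 4 (Login fails): agent_id=2 -> matches Nate
  - ticket 5 (Bad redirect): agent_id=4 -> matches Sam
  - ticket 6 (Wrong total): agent_id=1 -> matches Julia
  - ticket 7 (Crash on save): agent_id=4 -> matches Sam
So 1 of 7 rows is dropped.

SQL:
SELECT a.title, b.name AS agent
FROM tickets a
INNER JOIN agents b ON a.agent_id = b.id

Result:
title         | agent
--------------+------
Null pointer  | Frank
Memory leak   | Nate 
Login fails   | Nate 
Bad redirect  | Sam  
Wrong total   | Julia
Crash on save | Sam  


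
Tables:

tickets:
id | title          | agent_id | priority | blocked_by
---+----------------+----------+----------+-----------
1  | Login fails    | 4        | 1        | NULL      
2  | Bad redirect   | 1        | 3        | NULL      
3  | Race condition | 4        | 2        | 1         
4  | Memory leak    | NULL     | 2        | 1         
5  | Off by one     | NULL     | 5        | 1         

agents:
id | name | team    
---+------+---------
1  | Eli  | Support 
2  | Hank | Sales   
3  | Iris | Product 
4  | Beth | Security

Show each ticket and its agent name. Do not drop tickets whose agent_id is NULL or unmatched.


LEFT JOIN keeps every row from tickets (the left table); where agent_id has no match in agents, the agent columns become NULL. Walk through each ticket:
  - ticket 1 (Login fails): agent_id=4 -> matches Beth
  - ticket 2 (Bad redirect): agent_id=1 -> matches Eli
  - ticket 3 (Race condition): agent_id=4 -> matches Beth
  - ticket 4 (Memory leak): agent_id=NULL, no match -> kept with NULL
  - ticket 5 (Off by one): agent_id=NULL, no match -> kept with NULL
All 5 rows appear; 2 have NULL agent.

SQL:
SELECT a.title, b.name AS agent
FROM tickets a
LEFT JOIN agents b ON a.agent_id = b.id

Result:
title          | agent
---------------+------
Login fails    | Beth 
Bad redirect   | Eli  
Race condition | Beth 
Memory leak    | NULL 
Off by one     | NULL 


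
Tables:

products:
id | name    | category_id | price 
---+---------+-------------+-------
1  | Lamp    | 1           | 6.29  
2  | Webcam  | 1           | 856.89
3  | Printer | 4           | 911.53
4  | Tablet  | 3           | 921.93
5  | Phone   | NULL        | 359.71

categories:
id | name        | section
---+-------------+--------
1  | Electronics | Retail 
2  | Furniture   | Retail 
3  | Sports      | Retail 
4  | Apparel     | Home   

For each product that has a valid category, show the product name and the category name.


INNER JOIN keeps only products rows whose category_id matches an id in categories. Walk through each product:
  - product 1 (Lamp): category_id=1 -> matches Electronics
  - product 2 (Webcam): category_id=1 -> matches Electronics
  - product 3 (Printer): category_id=4 -> matches Apparel
  - product 4 (Tablet): category_id=3 -> matches Sports
  - product 5 (Phone): category_id=NULL, no match -> dropped
So 1 of 5 rows is dropped.

SQL:
SELECT a.name, b.name AS category
FROM products a
INNER JOIN categories b ON a.category_id = b.id

Result:
name    | category   
--------+------------
Lamp    | Electronics
Webcam  | Electronics
Printer | Apparel    
Tablet  | Sports     


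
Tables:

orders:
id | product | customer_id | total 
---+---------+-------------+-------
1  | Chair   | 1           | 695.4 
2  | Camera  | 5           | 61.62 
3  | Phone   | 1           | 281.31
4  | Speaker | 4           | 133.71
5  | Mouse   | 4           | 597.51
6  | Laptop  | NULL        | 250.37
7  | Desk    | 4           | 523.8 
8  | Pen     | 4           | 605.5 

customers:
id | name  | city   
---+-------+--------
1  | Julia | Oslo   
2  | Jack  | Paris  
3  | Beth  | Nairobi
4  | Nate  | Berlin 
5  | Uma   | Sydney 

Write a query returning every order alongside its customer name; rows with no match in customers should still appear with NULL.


LEFT JOIN keeps every row from orders (the left table); where customer_id has no match in customers, the customer columns become NULL. Walk through each order:
  - order 1 (Chair): customer_id=1 -> matches Julia
  - order 2 (Camera): customer_id=5 -> matches Uma
  - order 3 (Phone): customer_id=1 -> matches Julia
  - order 4 (Speaker): customer_id=4 -> matches Nate
  - order 5 (Mouse): customer_id=4 -> matches Nate
  - order 6 (Laptop): customer_id=NULL, no match -> kept with NULL
  - order 7 (Desk): customer_id=4 -> matches Nate
  - order 8 (Pen): customer_id=4 -> matches Nate
All 8 rows appear; 1 has NULL customer.

SQL:
SELECT a.product, b.name AS customer
FROM orders a
LEFT JOIN customers b ON a.customer_id = b.id

Result:
product | customer
--------+---------
Chair   | Julia   
Camera  | Uma     
Phone   | Julia   
Speaker | Nate    
Mouse   | Nate    
Laptop  | NULL    
Desk    | Nate    
Pen     | Nate    


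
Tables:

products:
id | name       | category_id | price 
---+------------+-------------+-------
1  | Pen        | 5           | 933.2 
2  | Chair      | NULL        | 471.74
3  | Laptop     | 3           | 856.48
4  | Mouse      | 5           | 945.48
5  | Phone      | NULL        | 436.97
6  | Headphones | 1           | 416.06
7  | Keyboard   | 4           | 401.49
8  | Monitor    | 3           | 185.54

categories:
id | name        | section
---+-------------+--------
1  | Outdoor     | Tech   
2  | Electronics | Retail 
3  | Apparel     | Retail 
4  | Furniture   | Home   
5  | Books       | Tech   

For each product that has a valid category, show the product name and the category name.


INNER JOIN keeps only products rows whose category_id matches an id in categories. Walk through each product:
  - product 1 (Pen): category_id=5 -> matches Books
  - product 2 (Chair): category_id=NULL, no match -> dropped
  - product 3 (Laptop): category_id=3 -> matches Apparel
  - product 4 (Mouse): category_id=5 -> matches Books
  - product 5 (Phone): category_id=NULL, no match -> dropped
  - product 6 (Headphones): category_id=1 -> matches Outdoor
  - product 7 (Keyboard): category_id=4 -> matches Furniture
  - product 8 (Monitor): category_id=3 -> matches Apparel
So 2 of 8 rows are dropped.

SQL:
SELECT a.name, b.name AS category
FROM products a
INNER JOIN categories b ON a.category_id = b.id

Result:
name       | category 
-----------+----------
Pen        | Books    
Laptop     | Apparel  
Mouse      | Books    
Headphones | Outdoor  
Keyboard   | Furniture
Monitor    | Apparel  


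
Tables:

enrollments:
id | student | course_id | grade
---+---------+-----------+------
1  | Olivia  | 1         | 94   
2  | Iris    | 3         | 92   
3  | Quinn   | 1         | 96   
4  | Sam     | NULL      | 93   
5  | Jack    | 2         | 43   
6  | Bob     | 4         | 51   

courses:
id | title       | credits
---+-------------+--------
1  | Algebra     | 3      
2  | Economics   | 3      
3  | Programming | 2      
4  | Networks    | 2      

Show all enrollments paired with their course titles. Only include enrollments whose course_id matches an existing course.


INNER JOIN keeps only enrollments rows whose course_id matches an id in courses. Walk through each enrollment:
  - enrollment 1 (Olivia): course_id=1 -> matches Algebra
  - enrollment 2 (Iris): course_id=3 -> matches Programming
  - enrollment 3 (Quinn): course_id=1 -> matches Algebra
  - enrollment 4 (Sam): course_id=NULL, no match -> dropped
  - enrollment 5 (Jack): course_id=2 -> matches Economics
  - enrollment 6 (Bob): course_id=4 -> matches Networks
So 1 of 6 rows is dropped.

SQL:
SELECT a.student, b.title AS course
FROM enrollments a
INNER JOIN courses b ON a.course_id = b.id

Result:
student | course     
--------+------------
Olivia  | Algebra    
Iris    | Programming
Quinn   | Algebra    
Jack    | Economics  
Bob     | Networks   


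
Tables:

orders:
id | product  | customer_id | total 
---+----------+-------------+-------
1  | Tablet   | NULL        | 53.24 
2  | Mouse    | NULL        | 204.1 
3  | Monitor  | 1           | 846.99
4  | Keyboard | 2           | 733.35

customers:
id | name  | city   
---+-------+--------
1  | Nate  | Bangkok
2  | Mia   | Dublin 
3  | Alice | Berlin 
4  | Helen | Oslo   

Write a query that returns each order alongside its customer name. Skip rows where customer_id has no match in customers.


INNER JOIN keeps only orders rows whose customer_id matches an id in customers. Walk through each order:
  - order 1 (Tablet): customer_id=NULL, no match -> dropped
  - order 2 (Mouse): customer_id=NULL, no match -> dropped
  - order 3 (Monitor): customer_id=1 -> matches Nate
  - order 4 (Keyboard): customer_id=2 -> matches Mia
So 2 of 4 rows are dropped.

SQL:
SELECT a.product, b.name AS customer
FROM orders a
INNER JOIN customers b ON a.customer_id = b.id

Result:
product  | customer
---------+---------
Monitor  | Nate    
Keyboard | Mia     


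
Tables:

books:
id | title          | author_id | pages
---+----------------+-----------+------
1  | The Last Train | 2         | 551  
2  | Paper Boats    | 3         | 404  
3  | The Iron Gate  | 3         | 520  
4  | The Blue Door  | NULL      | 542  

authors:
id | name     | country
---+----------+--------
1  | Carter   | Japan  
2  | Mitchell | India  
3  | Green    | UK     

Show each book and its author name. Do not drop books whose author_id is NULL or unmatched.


LEFT JOIN keeps every row from books (the left table); where author_id has no match in authors, the author columns become NULL. Walk through each book:
  - book 1 (The Last Train): author_id=2 -> matches Mitchell
  - book 2 (Paper Boats): author_id=3 -> matches Green
  - book 3 (The Iron Gate): author_id=3 -> matches Green
  - book 4 (The Blue Door): author_id=NULL, no match -> kept with NULL
All 4 rows appear; 1 has NULL author.

SQL:
SELECT a.title, b.name AS author
FROM books a
LEFT JOIN authors b ON a.author_id = b.id

Result:
title          | author  
---------------+---------
The Last Train | Mitchell
Paper Boats    | Green   
The Iron Gate  | Green   
The Blue Door  | NULL    


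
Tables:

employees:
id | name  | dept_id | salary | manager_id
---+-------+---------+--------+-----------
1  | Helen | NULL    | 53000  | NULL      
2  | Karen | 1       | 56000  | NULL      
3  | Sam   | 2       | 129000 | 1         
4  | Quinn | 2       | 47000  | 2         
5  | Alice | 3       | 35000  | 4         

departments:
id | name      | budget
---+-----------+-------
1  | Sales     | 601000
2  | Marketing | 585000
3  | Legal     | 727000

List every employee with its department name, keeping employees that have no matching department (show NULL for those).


LEFT JOIN keeps every row from employees (the left table); where dept_id has no match in departments, the department columns become NULL. Walk through each employee:
  - employee 1 (Helen): dept_id=NULL, no match -> kept with NULL
  - employee 2 (Karen): dept_id=1 -> matches Sales
  - employee 3 (Sam): dept_id=2 -> matches Marketing
  - employee 4 (Quinn): dept_id=2 -> matches Marketing
  - employee 5 (Alice): dept_id=3 -> matches Legal
All 5 rows appear; 1 has NULL department.

SQL:
SELECT a.name, b.name AS department
FROM employees a
LEFT JOIN departments b ON a.dept_id = b.id

Result:
name  | department
------+-----------
Helen | NULL      
Karen | Sales     
Sam   | Marketing 
Quinn | Marketing 
Alice | Legal     


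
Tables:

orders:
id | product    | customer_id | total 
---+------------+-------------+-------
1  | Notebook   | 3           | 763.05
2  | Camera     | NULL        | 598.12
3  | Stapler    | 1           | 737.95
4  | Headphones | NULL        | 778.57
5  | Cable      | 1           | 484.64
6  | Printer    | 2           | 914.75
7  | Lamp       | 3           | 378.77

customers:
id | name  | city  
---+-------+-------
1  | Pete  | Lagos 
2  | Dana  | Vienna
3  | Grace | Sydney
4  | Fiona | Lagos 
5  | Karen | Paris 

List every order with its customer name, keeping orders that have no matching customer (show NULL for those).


LEFT JOIN keeps every row from orders (the left table); where customer_id has no match in customers, the customer columns become NULL. Walk through each order:
  - order 1 (Notebook): customer_id=3 -> matches Grace
  - order 2 (Camera): customer_id=NULL, no match -> kept with NULL
  - order 3 (Stapler): customer_id=1 -> matches Pete
  - order 4 (Headphones): customer_id=NULL, no match -> kept with NULL
  - order 5 (Cable): customer_id=1 -> matches Pete
  - order 6 (Printer): customer_id=2 -> matches Dana
  - order 7 (Lamp): customer_id=3 -> matches Grace
All 7 rows appear; 2 have NULL customer.

SQL:
SELECT a.product, b.name AS customer
FROM orders a
LEFT JOIN customers b ON a.customer_id = b.id

Result:
product    | customer
-----------+---------
Notebook   | Grace   
Camera     | NULL    
Stapler    | Pete    
Headphones | NULL    
Cable      | Pete    
Printer    | Dana    
Lamp       | Grace   


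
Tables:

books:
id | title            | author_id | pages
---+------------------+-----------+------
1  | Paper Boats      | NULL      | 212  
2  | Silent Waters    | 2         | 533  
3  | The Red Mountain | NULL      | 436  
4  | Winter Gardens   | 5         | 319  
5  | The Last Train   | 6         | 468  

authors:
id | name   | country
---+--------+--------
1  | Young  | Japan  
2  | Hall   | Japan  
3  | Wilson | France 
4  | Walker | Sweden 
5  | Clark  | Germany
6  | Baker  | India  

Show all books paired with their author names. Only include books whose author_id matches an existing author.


INNER JOIN keeps only books rows whose author_id matches an id in authors. Walk through each book:
  - book 1 (Paper Boats): author_id=NULL, no match -> dropped
  - book 2 (Silent Waters): author_id=2 -> matches Hall
  - book 3 (The Red Mountain): author_id=NULL, no match -> dropped
  - book 4 (Winter Gardens): author_id=5 -> matches Clark
  - book 5 (The Last Train): author_id=6 -> matches Baker
So 2 of 5 rows are dropped.

SQL:
SELECT a.title, b.name AS author
FROM books a
INNER JOIN authors b ON a.author_id = b.id

Result:
title          | author
---------------+-------
Silent Waters  | Hall  
Winter Gardens | Clark 
The Last Train | Baker 


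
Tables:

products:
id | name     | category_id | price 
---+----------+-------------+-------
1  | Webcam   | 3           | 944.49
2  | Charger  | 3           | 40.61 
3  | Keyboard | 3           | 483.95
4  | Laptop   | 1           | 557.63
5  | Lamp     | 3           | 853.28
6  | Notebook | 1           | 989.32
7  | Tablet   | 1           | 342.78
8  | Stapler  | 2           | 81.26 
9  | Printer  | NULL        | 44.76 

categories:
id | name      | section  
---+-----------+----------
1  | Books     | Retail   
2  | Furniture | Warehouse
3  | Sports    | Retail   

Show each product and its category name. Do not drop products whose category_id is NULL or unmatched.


LEFT JOIN keeps every row from products (the left table); where category_id has no match in categories, the category columns become NULL. Walk through each product:
  - product 1 (Webcam): category_id=3 -> matches Sports
  - product 2 (Charger): category_id=3 -> matches Sports
  - product 3 (Keyboard): category_id=3 -> matches Sports
  - product 4 (Laptop): category_id=1 -> matches Books
  - product 5 (Lamp): category_id=3 -> matches Sports
  - product 6 (Notebook): category_id=1 -> matches Books
  - product 7 (Tablet): category_id=1 -> matches Books
  - product 8 (Stapler): category_id=2 -> matches Furniture
  - product 9 (Printer): category_id=NULL, no match -> kept with NULL
All 9 rows appear; 1 has NULL category.

SQL:
SELECT a.name, b.name AS category
FROM products a
LEFT JOIN categories b ON a.category_id = b.id

Result:
name     | category 
---------+----------
Webcam   | Sports   
Charger  | Sports   
Keyboard | Sports   
Laptop   | Books    
Lamp     | Sports   
Notebook | Books    
Tablet   | Books    
Stapler  | Furniture
Printer  | NULL     


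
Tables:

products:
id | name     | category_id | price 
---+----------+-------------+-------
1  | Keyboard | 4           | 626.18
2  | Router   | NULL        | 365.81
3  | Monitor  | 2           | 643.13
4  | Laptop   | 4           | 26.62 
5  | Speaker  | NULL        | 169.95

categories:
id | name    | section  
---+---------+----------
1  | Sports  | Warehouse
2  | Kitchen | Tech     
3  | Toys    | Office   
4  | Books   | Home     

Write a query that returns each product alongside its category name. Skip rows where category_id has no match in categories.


INNER JOIN keeps only products rows whose category_id matches an id in categories. Walk through each product:
  - product 1 (Keyboard): category_id=4 -> matches Books
  - product 2 (Router): category_id=NULL, no match -> dropped
  - product 3 (Monitor): category_id=2 -> matches Kitchen
  - product 4 (Laptop): category_id=4 -> matches Books
  - product 5 (Speaker): category_id=NULL, no match -> dropped
So 2 of 5 rows are dropped.

SQL:
SELECT a.name, b.name AS category
FROM products a
INNER JOIN categories b ON a.category_id = b.id

Result:
name     | category
---------+---------
Keyboard | Books   
Monitor  | Kitchen 
Laptop   | Books   


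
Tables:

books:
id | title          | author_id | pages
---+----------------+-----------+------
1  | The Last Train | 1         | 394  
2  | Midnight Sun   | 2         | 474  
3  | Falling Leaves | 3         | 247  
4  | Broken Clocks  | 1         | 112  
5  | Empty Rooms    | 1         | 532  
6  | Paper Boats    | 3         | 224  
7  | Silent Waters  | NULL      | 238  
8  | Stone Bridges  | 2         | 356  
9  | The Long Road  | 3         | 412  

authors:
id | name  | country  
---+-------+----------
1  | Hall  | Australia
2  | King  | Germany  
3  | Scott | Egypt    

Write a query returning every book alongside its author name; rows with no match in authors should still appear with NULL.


LEFT JOIN keeps every row from books (the left table); where author_id has no match in authors, the author columns become NULL. Walk through each book:
  - book 1 (The Last Train): author_id=1 -> matches Hall
  - book 2 (Midnight Sun): author_id=2 -> matches King
  - book 3 (Falling Leaves): author_id=3 -> matches Scott
  - book 4 (Broken Clocks): author_id=1 -> matches Hall
  - book 5 (Empty Rooms): author_id=1 -> matches Hall
  - book 6 (Paper Boats): author_id=3 -> matches Scott
  - book 7 (Silent Waters): author_id=NULL, no match -> kept with NULL
  - book 8 (Stone Bridges): author_id=2 -> matches King
  - book 9 (The Long Road): author_id=3 -> matches Scott
All 9 rows appear; 1 has NULL author.

SQL:
SELECT a.title, b.name AS author
FROM books a
LEFT JOIN authors b ON a.author_id = b.id

Result:
title          | author
---------------+-------
The Last Train | Hall  
Midnight Sun   | King  
Falling Leaves | Scott 
Broken Clocks  | Hall  
Empty Rooms    | Hall  
Paper Boats    | Scott 
Silent Waters  | NULL  
Stone Bridges  | King  
The Long Road  | Scott 


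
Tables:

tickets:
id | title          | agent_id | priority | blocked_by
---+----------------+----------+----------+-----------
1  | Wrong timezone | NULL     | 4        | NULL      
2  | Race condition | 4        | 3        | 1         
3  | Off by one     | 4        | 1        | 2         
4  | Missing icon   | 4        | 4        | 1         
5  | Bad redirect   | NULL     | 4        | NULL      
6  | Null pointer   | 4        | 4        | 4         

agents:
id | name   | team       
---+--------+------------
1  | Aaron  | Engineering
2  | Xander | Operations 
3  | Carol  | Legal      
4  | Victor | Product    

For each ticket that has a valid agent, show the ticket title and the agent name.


INNER JOIN keeps only tickets rows whose agent_id matches an id in agents. Walk through each ticket:
  - ticket 1 (Wrong timezone): agent_id=NULL, no match -> dropped
  - ticket 2 (Race condition): agent_id=4 -> matches Victor
  - ticket 3 (Off by one): agent_id=4 -> matches Victor
  - ticket 4 (Missing icon): agent_id=4 -> matches Victor
  - ticket 5 (Bad redirect): agent_id=NULL, no match -> dropped
  - ticket 6 (Null pointer): agent_id=4 -> matches Victor
So 2 of 6 rows are dropped.

SQL:
SELECT a.title, b.name AS agent
FROM tickets a
INNER JOIN agents b ON a.agent_id = b.id

Result:
title          | agent 
---------------+-------
Race condition | Victor
Off by one     | Victor
Missing icon   | Victor
Null pointer   | Victor


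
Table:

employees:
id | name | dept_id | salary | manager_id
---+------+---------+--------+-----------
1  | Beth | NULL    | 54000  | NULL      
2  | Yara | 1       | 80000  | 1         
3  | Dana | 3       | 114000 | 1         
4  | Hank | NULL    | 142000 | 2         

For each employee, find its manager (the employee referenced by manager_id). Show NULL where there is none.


This is a self-join: employees is joined to a second copy of itself, matching each row's manager_id to another row's id. Use LEFT JOIN so rows with manager_id=NULL are kept.
  - employee 1 (Beth): manager_id=NULL -> NULL
  - employee 2 (Yara): manager_id=1 -> Beth
  - employee 3 (Dana): manager_id=1 -> Beth
  - employee 4 (Hank): manager_id=2 -> Yara

SQL:
SELECT a.name AS item, b.name AS manager
FROM employees a
LEFT JOIN employees b ON a.manager_id = b.id

Result:
item | manager
-----+--------
Beth | NULL   
Yara | Beth   
Dana | Beth   
Hank | Yara   


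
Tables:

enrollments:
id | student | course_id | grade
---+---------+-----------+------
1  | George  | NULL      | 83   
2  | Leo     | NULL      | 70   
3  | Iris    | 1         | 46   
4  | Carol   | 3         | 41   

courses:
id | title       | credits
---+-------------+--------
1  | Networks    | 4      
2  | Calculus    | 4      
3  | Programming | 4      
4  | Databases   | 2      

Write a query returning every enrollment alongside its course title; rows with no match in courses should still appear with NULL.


LEFT JOIN keeps every row from enrollments (the left table); where course_id has no match in courses, the course columns become NULL. Walk through each enrollment:
  - enrollment 1 (George): course_id=NULL, no match -> kept with NULL
  - enrollment 2 (Leo): course_id=NULL, no match -> kept with NULL
  - enrollment 3 (Iris): course_id=1 -> matches Networks
  - enrollment 4 (Carol): course_id=3 -> matches Programming
All 4 rows appear; 2 have NULL course.

SQL:
SELECT a.student, b.title AS course
FROM enrollments a
LEFT JOIN courses b ON a.course_id = b.id

Result:
student | course     
--------+------------
George  | NULL       
Leo     | NULL       
Iris    | Networks   
Carol   | Programming


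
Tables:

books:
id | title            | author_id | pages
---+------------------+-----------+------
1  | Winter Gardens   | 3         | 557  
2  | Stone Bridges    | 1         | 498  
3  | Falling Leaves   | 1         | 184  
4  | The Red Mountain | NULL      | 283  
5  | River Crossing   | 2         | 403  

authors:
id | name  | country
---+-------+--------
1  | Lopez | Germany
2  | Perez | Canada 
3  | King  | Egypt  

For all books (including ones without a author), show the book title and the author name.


LEFT JOIN keeps every row from books (the left table); where author_id has no match in authors, the author columns become NULL. Walk through each book:
  - book 1 (Winter Gardens): author_id=3 -> matches King
  - book 2 (Stone Bridges): author_id=1 -> matches Lopez
  - book 3 (Falling Leaves): author_id=1 -> matches Lopez
  - book 4 (The Red Mountain): author_id=NULL, no match -> kept with NULL
  - book 5 (River Crossing): author_id=2 -> matches Perez
All 5 rows appear; 1 has NULL author.

SQL:
SELECT a.title, b.name AS author
FROM books a
LEFT JOIN authors b ON a.author_id = b.id

Result:
title            | author
-----------------+-------
Winter Gardens   | King  
Stone Bridges    | Lopez 
Falling Leaves   | Lopez 
The Red Mountain | NULL  
River Crossing   | Perez 


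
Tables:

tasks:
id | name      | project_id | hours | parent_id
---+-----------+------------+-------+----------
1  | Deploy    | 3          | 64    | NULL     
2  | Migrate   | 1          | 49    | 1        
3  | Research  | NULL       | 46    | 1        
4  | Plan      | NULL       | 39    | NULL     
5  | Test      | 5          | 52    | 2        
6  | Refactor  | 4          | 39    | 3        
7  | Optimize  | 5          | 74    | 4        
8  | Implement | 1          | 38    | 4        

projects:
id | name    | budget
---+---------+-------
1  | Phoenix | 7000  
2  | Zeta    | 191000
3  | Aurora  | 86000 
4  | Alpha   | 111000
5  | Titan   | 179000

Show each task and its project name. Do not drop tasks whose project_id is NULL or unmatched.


LEFT JOIN keeps every row from tasks (the left table); where project_id has no match in projects, the project columns become NULL. Walk through each task:
  - task 1 (Deploy): project_id=3 -> matches Aurora
  - task 2 (Migrate): project_id=1 -> matches Phoenix
  - task 3 (Research): project_id=NULL, no match -> kept with NULL
  - task 4 (Plan): project_id=NULL, no match -> kept with NULL
  - task 5 (Test): project_id=5 -> matches Titan
  - task 6 (Refactor): project_id=4 -> matches Alpha
  - task 7 (Optimize): project_id=5 -> matches Titan
  - task 8 (Implement): project_id=1 -> matches Phoenix
All 8 rows appear; 2 have NULL project.

SQL:
SELECT a.name, b.name AS project
FROM tasks a
LEFT JOIN projects b ON a.project_id = b.id

Result:
name      | project
----------+--------
Deploy    | Aurora 
Migrate   | Phoenix
Research  | NULL   
Plan      | NULL   
Test      | Titan  
Refactor  | Alpha  
Optimize  | Titan  
Implement | Phoenix


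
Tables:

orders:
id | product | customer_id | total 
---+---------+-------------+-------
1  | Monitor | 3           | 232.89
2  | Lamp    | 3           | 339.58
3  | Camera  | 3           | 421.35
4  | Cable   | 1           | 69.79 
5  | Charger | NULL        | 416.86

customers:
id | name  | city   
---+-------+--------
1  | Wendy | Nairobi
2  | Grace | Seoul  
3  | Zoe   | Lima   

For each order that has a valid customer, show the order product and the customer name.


INNER JOIN keeps only orders rows whose customer_id matches an id in customers. Walk through each order:
  - order 1 (Monitor): customer_id=3 -> matches Zoe
  - order 2 (Lamp): customer_id=3 -> matches Zoe
  - order 3 (Camera): customer_id=3 -> matches Zoe
  - order 4 (Cable): customer_id=1 -> matches Wendy
  - order 5 (Charger): customer_id=NULL, no match -> dropped
So 1 of 5 rows is dropped.

SQL:
SELECT a.product, b.name AS customer
FROM orders a
INNER JOIN customers b ON a.customer_id = b.id

Result:
product | customer
--------+---------
Monitor | Zoe     
Lamp    | Zoe     
Camera  | Zoe     
Cable   | Wendy   


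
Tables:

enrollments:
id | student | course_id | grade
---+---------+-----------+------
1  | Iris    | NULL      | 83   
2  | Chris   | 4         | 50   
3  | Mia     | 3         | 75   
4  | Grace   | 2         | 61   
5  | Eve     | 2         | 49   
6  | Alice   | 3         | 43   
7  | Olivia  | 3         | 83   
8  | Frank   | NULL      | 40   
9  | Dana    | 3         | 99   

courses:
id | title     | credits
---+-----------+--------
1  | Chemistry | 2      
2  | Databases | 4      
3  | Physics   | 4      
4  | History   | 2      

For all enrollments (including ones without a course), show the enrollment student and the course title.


LEFT JOIN keeps every row from enrollments (the left table); where course_id has no match in courses, the course columns become NULL. Walk through each enrollment:
  - enrollment 1 (Iris): course_id=NULL, no match -> kept with NULL
  - enrollment 2 (Chris): course_id=4 -> matches History
  - enrollment 3 (Mia): course_id=3 -> matches Physics
  - enrollment 4 (Grace): course_id=2 -> matches Databases
  - enrollment 5 (Eve): course_id=2 -> matches Databases
  - enrollment 6 (Alice): course_id=3 -> matches Physics
  - enrollment 7 (Olivia): course_id=3 -> matches Physics
  - enrollment 8 (Frank): course_id=NULL, no match -> kept with NULL
  - enrollment 9 (Dana): course_id=3 -> matches Physics
All 9 rows appear; 2 have NULL course.

SQL:
SELECT a.student, b.title AS course
FROM enrollments a
LEFT JOIN courses b ON a.course_id = b.id

Result:
student | course   
--------+----------
Iris    | NULL     
Chris   | History  
Mia     | Physics  
Grace   | Databases
Eve     | Databases
Alice   | Physics  
Olivia  | Physics  
Frank   | NULL     
Dana    | Physics  


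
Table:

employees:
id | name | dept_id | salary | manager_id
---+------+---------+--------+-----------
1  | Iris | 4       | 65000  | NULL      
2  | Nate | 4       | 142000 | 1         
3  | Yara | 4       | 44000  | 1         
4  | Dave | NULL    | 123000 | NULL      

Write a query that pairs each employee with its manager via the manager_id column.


This is a self-join: employees is joined to a second copy of itself, matching each row's manager_id to another row's id. Use LEFT JOIN so rows with manager_id=NULL are kept.
  - employee 1 (Iris): manager_id=NULL -> NULL
  - employee 2 (Nate): manager_id=1 -> Iris
  - employee 3 (Yara): manager_id=1 -> Iris
  - employee 4 (Dave): manager_id=NULL -> NULL

SQL:
SELECT a.name AS item, b.name AS manager
FROM employees a
LEFT JOIN employees b ON a.manager_id = b.id

Result:
item | manager
-----+--------
Iris | NULL   
Nate | Iris   
Yara | Iris   
Dave | NULL   


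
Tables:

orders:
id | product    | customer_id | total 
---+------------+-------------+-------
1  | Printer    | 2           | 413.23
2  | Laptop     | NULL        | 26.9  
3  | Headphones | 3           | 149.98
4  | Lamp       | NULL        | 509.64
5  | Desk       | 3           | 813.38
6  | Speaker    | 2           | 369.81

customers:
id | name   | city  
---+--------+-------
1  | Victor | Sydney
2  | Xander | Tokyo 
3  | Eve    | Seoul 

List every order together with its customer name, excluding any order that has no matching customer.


INNER JOIN keeps only orders rows whose customer_id matches an id in customers. Walk through each order:
  - order 1 (Printer): customer_id=2 -> matches Xander
  - order 2 (Laptop): customer_id=NULL, no match -> dropped
  - order 3 (Headphones): customer_id=3 -> matches Eve
  - order 4 (Lamp): customer_id=NULL, no match -> dropped
  - order 5 (Desk): customer_id=3 -> matches Eve
  - order 6 (Speaker): customer_id=2 -> matches Xander
So 2 of 6 rows are dropped.

SQL:
SELECT a.product, b.name AS customer
FROM orders a
INNER JOIN customers b ON a.customer_id = b.id

Result:
product    | customer
-----------+---------
Printer    | Xander  
Headphones | Eve     
Desk       | Eve     
Speaker    | Xander  


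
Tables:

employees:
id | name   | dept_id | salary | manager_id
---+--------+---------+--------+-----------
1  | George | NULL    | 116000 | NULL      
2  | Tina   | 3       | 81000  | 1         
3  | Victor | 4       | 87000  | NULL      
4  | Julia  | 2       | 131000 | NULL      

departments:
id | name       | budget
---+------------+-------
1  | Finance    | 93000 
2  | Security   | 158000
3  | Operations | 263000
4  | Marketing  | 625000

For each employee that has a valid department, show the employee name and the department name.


INNER JOIN keeps only employees rows whose dept_id matches an id in departments. Walk through each employee:
  - employee 1 (George): dept_id=NULL, no match -> dropped
  - employee 2 (Tina): dept_id=3 -> matches Operations
  - employee 3 (Victor): dept_id=4 -> matches Marketing
  - employee 4 (Julia): dept_id=2 -> matches Security
So 1 of 4 rows is dropped.

SQL:
SELECT a.name, b.name AS department
FROM employees a
INNER JOIN departments b ON a.dept_id = b.id

Result:
name   | department
-------+-----------
Tina   | Operations
Victor | Marketing 
Julia  | Security  


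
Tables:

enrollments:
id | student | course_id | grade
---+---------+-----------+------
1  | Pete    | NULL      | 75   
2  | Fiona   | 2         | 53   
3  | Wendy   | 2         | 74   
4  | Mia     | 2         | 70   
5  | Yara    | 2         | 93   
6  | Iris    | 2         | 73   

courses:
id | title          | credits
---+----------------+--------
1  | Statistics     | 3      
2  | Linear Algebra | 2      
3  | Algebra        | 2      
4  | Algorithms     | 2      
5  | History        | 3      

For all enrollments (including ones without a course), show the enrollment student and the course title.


LEFT JOIN keeps every row from enrollments (the left table); where course_id has no match in courses, the course columns become NULL. Walk through each enrollment:
  - enrollment 1 (Pete): course_id=NULL, no match -> kept with NULL
  - enrollment 2 (Fiona): course_id=2 -> matches Linear Algebra
  - enrollment 3 (Wendy): course_id=2 -> matches Linear Algebra
  - enrollment 4 (Mia): course_id=2 -> matches Linear Algebra
  - enrollment 5 (Yara): course_id=2 -> matches Linear Algebra
  - enrollment 6 (Iris): course_id=2 -> matches Linear Algebra
All 6 rows appear; 1 has NULL course.

SQL:
SELECT a.student, b.title AS course
FROM enrollments a
LEFT JOIN courses b ON a.course_id = b.id

Result:
student | course        
--------+---------------
Pete    | NULL          
Fiona   | Linear Algebra
Wendy   | Linear Algebra
Mia     | Linear Algebra
Yara    | Linear Algebra
Iris    | Linear Algebra


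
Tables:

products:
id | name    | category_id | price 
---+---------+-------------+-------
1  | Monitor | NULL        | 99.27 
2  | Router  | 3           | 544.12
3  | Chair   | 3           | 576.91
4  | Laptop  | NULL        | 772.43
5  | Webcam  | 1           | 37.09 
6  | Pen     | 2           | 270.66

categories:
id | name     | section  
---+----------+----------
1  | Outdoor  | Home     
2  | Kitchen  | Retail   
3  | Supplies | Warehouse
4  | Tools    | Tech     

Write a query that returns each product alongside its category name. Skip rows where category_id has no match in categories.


INNER JOIN keeps only products rows whose category_id matches an id in categories. Walk through each product:
  - product 1 (Monitor): category_id=NULL, no match -> dropped
  - product 2 (Router): category_id=3 -> matches Supplies
  - product 3 (Chair): category_id=3 -> matches Supplies
  - product 4 (Laptop): category_id=NULL, no match -> dropped
  - product 5 (Webcam): category_id=1 -> matches Outdoor
  - product 6 (Pen): category_id=2 -> matches Kitchen
So 2 of 6 rows are dropped.

SQL:
SELECT a.name, b.name AS category
FROM products a
INNER JOIN categories b ON a.category_id = b.id

Result:
name   | category
-------+---------
Router | Supplies
Chair  | Supplies
Webcam | Outdoor 
Pen    | Kitchen 


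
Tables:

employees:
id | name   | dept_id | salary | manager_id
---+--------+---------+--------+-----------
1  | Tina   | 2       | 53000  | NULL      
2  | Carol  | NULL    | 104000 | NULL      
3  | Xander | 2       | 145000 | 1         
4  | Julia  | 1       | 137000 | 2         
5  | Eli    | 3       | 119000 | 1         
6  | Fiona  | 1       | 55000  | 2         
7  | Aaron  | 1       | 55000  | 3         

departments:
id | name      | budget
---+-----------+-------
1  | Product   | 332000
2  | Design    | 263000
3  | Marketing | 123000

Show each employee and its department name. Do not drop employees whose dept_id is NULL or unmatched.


LEFT JOIN keeps every row from employees (the left table); where dept_id has no match in departments, the department columns become NULL. Walk through each employee:
  - employee 1 (Tina): dept_id=2 -> matches Design
  - employee 2 (Carol): dept_id=NULL, no match -> kept with NULL
  - employee 3 (Xander): dept_id=2 -> matches Design
  - employee 4 (Julia): dept_id=1 -> matches Product
  - employee 5 (Eli): dept_id=3 -> matches Marketing
  - employee 6 (Fiona): dept_id=1 -> matches Product
  - employee 7 (Aaron): dept_id=1 -> matches Product
All 7 rows appear; 1 has NULL department.

SQL:
SELECT a.name, b.name AS department
FROM employees a
LEFT JOIN departments b ON a.dept_id = b.id

Result:
name   | department
-------+-----------
Tina   | Design    
Carol  | NULL      
Xander | Design    
Julia  | Product   
Eli    | Marketing 
Fiona  | Product   
Aaron  | Product   


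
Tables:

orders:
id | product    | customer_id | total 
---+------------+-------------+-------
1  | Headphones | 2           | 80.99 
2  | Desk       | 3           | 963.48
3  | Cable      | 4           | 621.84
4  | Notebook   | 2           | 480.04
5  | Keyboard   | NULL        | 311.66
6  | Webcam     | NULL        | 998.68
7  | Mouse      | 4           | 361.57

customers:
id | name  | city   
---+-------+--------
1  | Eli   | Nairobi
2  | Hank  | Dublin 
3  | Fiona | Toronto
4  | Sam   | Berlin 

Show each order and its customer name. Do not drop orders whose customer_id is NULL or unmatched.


LEFT JOIN keeps every row from orders (the left table); where customer_id has no match in customers, the customer columns become NULL. Walk through each order:
  - order 1 (Headphones): customer_id=2 -> matches Hank
  - order 2 (Desk): customer_id=3 -> matches Fiona
  - order 3 (Cable): customer_id=4 -> matches Sam
  - order 4 (Notebook): customer_id=2 -> matches Hank
  - order 5 (Keyboard): customer_id=NULL, no match -> kept with NULL
  - order 6 (Webcam): customer_id=NULL, no match -> kept with NULL
  - order 7 (Mouse): customer_id=4 -> matches Sam
All 7 rows appear; 2 have NULL customer.

SQL:
SELECT a.product, b.name AS customer
FROM orders a
LEFT JOIN customers b ON a.customer_id = b.id

Result:
product    | customer
-----------+---------
Headphones | Hank    
Desk       | Fiona   
Cable      | Sam     
Notebook   | Hank    
Keyboard   | NULL    
Webcam     | NULL    
Mouse      | Sam     
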